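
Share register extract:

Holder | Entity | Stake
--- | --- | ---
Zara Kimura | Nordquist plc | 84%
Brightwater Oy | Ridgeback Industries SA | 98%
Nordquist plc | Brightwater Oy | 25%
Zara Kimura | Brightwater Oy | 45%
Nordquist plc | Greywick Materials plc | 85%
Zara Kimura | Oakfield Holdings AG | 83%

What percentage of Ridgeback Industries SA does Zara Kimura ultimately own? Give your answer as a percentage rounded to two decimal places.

64.68%

Zara reaches Ridgeback along 2 paths.
Via Nordquist → Brightwater: 84% × 25% × 98% = 20.58%.
Via Brightwater: 45% × 98% = 44.1%.
Total: 20.58% + 44.1% = 64.68%.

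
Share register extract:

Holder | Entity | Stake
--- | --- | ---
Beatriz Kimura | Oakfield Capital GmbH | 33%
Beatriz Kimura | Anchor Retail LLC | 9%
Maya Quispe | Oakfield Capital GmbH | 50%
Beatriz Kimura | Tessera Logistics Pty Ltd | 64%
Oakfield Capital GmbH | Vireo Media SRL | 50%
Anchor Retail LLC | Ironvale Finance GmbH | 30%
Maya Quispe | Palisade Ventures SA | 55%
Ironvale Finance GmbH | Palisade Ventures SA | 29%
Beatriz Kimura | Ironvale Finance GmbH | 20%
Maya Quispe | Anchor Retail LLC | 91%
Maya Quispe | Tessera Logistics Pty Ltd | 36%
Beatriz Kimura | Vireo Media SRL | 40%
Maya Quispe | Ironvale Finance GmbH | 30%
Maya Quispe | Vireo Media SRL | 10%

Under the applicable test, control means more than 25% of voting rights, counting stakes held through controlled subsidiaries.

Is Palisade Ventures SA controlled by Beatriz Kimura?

Beatriz holds 33% of Oakfield, so Beatriz controls Oakfield.
Beatriz holds 64% of Tessera, so Beatriz controls Tessera.
Beatriz and Oakfield together hold 40% + 50% = 90% of Vireo, so Beatriz controls Vireo.
Neither Beatriz nor any entity Beatriz controls holds any voting interest in Palisade.
So Beatriz does not control Palisade.

No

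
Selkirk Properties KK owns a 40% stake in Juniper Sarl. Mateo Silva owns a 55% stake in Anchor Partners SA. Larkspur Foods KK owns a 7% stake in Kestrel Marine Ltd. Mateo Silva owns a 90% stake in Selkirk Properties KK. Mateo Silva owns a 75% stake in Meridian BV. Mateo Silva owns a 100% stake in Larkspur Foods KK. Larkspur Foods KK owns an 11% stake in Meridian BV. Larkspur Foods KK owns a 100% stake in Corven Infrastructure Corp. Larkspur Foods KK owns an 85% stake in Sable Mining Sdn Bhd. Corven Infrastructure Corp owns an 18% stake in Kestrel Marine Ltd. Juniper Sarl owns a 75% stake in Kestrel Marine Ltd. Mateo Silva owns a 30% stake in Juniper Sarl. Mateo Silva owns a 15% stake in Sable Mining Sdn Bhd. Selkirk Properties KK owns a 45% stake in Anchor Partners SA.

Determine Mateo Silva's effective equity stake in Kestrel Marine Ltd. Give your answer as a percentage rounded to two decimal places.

Mateo reaches Kestrel along 4 paths.
Via Larkspur: 100% × 7% = 7%.
Via Larkspur → Corven: 100% × 100% × 18% = 18%.
Via Juniper: 30% × 75% = 22.5%.
Via Selkirk → Juniper: 90% × 40% × 75% = 27%.
Total: 7% + 18% + 22.5% + 27% = 74.5%.
Rounded: 74.50%.

74.50%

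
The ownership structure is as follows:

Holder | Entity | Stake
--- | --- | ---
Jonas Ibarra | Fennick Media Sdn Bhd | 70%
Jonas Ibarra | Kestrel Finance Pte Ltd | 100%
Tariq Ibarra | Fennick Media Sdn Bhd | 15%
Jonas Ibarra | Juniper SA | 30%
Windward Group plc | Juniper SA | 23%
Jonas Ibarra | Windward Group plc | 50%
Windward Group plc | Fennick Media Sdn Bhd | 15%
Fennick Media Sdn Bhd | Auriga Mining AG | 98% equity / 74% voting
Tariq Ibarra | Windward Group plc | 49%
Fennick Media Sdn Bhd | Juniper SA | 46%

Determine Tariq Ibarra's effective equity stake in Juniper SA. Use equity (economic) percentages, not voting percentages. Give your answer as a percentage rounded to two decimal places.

21.55%

Tariq reaches Juniper along 3 paths.
Via Windward: 49% × 23% = 11.27%.
Via Fennick: 15% × 46% = 6.9%.
Via Windward → Fennick: 49% × 15% × 46% = 3.381%.
Total: 11.27% + 6.9% + 3.381% = 21.551%.
Rounded: 21.55%.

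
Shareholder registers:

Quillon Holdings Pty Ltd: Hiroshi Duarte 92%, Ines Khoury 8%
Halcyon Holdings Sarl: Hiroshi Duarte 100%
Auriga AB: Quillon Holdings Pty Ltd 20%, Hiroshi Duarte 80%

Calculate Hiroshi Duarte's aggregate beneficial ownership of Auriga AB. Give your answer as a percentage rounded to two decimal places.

Hiroshi reaches Auriga along 2 paths.
Via Quillon: 92% × 20% = 18.4%.
Direct stake: 80% = 80%.
Total: 18.4% + 80% = 98.4%.
Rounded: 98.40%.

98.40%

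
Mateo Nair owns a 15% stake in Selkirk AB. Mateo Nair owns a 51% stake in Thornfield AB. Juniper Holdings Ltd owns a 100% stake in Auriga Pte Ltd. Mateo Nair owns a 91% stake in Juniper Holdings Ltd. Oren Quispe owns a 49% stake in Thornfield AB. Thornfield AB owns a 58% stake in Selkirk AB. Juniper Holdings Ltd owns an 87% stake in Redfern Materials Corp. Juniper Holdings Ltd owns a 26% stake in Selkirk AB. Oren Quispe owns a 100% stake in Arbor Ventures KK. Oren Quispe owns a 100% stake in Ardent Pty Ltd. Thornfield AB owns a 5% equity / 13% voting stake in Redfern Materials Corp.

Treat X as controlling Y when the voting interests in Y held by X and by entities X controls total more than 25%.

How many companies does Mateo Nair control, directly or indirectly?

5

Mateo holds 51% of Thornfield, so Mateo controls Thornfield.
Mateo holds 91% of Juniper, so Mateo controls Juniper.
Mateo and Thornfield and Juniper together hold 15% + 58% + 26% = 99% of Selkirk, so Mateo controls Selkirk.
Juniper holds 100% of Auriga, so Mateo controls Auriga.
Juniper and Thornfield together hold 87% + 13% = 100% of Redfern, so Mateo controls Redfern.
No other company's threshold is met.
Mateo controls 5 companies.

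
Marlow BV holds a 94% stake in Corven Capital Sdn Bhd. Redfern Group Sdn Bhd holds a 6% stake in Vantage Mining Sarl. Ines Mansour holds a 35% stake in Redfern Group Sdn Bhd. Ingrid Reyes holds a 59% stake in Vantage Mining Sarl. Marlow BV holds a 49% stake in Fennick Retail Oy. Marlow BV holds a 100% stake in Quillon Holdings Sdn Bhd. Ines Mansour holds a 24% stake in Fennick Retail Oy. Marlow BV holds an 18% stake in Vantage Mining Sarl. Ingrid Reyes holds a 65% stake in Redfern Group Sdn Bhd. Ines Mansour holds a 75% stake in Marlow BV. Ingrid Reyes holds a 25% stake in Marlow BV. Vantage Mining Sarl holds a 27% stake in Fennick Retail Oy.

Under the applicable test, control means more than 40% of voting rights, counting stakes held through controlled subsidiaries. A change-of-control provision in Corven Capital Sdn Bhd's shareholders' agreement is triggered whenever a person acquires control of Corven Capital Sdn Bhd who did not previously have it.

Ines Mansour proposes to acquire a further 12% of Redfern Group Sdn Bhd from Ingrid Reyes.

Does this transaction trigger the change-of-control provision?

The purchase adds only to Ines's holdings (Ingrid's stake shrinks), so Ines is the only person who could newly come to control Corven.
Ines holds 75% of Marlow, so Ines controls Marlow.
Marlow holds 94% of Corven, so Ines controls Corven.
So Ines already controls Corven before the transaction.
After the purchase, Ines's direct stake in Redfern rises to 35% + 12% = 47%, and Ingrid's stake falls to 53%.
Ines controlled Corven already, so this is not a new person acquiring control; every other person's position is unchanged or reduced.
No new person acquires control, so the clause is not triggered.

No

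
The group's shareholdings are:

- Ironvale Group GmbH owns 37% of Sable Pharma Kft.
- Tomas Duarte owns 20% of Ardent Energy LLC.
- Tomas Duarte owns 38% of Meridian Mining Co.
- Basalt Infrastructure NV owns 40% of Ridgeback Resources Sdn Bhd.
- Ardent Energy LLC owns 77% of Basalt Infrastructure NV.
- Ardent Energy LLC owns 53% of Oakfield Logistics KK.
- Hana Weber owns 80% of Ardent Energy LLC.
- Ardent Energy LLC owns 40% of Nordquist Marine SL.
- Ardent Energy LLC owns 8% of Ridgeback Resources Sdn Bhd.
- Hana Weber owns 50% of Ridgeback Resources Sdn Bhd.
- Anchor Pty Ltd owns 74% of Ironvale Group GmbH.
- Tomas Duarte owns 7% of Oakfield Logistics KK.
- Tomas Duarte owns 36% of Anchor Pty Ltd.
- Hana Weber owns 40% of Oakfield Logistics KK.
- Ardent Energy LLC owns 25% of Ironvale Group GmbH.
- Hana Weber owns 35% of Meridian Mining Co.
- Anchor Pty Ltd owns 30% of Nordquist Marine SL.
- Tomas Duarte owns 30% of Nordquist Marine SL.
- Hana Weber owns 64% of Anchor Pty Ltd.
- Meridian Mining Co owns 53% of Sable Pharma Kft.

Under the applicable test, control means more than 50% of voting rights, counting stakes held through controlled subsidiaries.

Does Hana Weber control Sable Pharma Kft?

Hana holds 64% of Anchor, so Hana controls Anchor.
Hana holds 80% of Ardent, so Hana controls Ardent.
Ardent and Anchor together hold 25% + 74% = 99% of Ironvale, so Hana controls Ironvale.
Anchor and Ardent together hold 30% + 40% = 70% of Nordquist, so Hana controls Nordquist.
Ardent and Hana together hold 53% + 40% = 93% of Oakfield, so Hana controls Oakfield.
Ardent holds 77% of Basalt, so Hana controls Basalt.
Basalt and Ardent and Hana together hold 40% + 8% + 50% = 98% of Ridgeback, so Hana controls Ridgeback.
In Sable, Hana's side holds only 37%, not > 50%.
So Hana does not control Sable.

No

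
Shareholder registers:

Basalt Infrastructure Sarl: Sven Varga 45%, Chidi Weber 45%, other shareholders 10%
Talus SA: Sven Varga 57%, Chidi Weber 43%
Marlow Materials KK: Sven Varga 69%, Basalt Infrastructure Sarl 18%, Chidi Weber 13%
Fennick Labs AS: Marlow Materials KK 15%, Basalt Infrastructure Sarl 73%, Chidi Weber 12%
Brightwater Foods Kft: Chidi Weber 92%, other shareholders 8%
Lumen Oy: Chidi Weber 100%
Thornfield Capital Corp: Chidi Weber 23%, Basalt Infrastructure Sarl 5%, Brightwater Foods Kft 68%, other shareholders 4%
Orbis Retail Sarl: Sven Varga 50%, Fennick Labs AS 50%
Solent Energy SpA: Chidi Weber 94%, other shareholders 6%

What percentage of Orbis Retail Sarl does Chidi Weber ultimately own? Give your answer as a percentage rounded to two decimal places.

24.01%

Chidi reaches Orbis along 4 paths.
Via Basalt → Marlow → Fennick: 45% × 18% × 15% × 50% = 0.6075%.
Via Marlow → Fennick: 13% × 15% × 50% = 0.975%.
Via Basalt → Fennick: 45% × 73% × 50% = 16.425%.
Via Fennick: 12% × 50% = 6%.
Total: 0.6075% + 0.975% + 16.425% + 6% = 24.0075%.
Rounded: 24.01%.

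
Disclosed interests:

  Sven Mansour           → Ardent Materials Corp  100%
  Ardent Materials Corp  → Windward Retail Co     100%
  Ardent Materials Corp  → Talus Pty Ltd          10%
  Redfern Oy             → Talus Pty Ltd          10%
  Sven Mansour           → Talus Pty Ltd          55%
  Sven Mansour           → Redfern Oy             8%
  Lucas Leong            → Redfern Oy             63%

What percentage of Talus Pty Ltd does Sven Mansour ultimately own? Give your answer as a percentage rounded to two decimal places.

Sven reaches Talus along 3 paths.
Via Ardent: 100% × 10% = 10%.
Direct stake: 55% = 55%.
Via Redfern: 8% × 10% = 0.8%.
Total: 10% + 55% + 0.8% = 65.8%.
Rounded: 65.80%.

65.80%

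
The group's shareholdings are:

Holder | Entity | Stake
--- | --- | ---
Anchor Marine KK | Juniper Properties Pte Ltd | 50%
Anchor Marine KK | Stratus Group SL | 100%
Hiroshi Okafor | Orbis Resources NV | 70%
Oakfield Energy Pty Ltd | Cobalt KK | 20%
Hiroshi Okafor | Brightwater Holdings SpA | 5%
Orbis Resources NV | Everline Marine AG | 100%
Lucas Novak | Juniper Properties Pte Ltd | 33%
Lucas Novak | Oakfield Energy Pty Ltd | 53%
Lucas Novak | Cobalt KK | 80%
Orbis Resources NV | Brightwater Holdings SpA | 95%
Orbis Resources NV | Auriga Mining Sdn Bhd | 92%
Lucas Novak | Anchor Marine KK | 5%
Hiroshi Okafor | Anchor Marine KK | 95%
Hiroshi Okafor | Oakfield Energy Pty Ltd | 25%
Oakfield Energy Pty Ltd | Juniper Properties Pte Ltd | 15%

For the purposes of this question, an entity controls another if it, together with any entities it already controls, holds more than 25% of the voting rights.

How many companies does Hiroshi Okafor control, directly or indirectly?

Hiroshi holds 95% of Anchor, so Hiroshi controls Anchor.
Hiroshi holds 70% of Orbis, so Hiroshi controls Orbis.
Anchor holds 50% of Juniper, so Hiroshi controls Juniper.
Anchor holds 100% of Stratus, so Hiroshi controls Stratus.
Orbis holds 92% of Auriga, so Hiroshi controls Auriga.
Orbis and Hiroshi together hold 95% + 5% = 100% of Brightwater, so Hiroshi controls Brightwater.
Orbis holds 100% of Everline, so Hiroshi controls Everline.
No other company's threshold is met.
Hiroshi controls 7 companies.

7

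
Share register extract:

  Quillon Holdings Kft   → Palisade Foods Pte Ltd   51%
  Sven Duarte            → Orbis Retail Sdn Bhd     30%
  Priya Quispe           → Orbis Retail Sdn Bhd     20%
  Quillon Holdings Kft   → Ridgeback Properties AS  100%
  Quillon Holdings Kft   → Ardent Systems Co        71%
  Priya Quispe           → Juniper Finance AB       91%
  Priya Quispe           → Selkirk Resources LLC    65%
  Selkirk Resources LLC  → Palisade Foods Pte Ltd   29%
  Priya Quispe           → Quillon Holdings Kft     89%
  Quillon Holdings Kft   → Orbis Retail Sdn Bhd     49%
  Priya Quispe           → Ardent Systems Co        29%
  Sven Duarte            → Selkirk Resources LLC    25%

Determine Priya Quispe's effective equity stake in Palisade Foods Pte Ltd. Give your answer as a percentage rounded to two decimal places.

64.24%

Priya reaches Palisade along 2 paths.
Via Selkirk: 65% × 29% = 18.85%.
Via Quillon: 89% × 51% = 45.39%.
Total: 18.85% + 45.39% = 64.24%.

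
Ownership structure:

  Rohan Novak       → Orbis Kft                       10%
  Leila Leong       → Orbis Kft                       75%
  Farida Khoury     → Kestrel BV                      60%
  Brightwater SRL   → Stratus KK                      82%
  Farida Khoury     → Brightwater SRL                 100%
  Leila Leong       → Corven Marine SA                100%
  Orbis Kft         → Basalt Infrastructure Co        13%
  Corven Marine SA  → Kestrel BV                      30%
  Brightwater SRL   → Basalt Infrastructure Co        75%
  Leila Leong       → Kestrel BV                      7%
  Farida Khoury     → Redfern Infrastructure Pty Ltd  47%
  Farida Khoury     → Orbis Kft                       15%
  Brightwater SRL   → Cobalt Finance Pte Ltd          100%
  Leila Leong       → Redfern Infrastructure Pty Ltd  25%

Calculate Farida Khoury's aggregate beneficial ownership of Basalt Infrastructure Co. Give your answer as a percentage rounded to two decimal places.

Farida reaches Basalt along 2 paths.
Via Brightwater: 100% × 75% = 75%.
Via Orbis: 15% × 13% = 1.95%.
Total: 75% + 1.95% = 76.95%.

76.95%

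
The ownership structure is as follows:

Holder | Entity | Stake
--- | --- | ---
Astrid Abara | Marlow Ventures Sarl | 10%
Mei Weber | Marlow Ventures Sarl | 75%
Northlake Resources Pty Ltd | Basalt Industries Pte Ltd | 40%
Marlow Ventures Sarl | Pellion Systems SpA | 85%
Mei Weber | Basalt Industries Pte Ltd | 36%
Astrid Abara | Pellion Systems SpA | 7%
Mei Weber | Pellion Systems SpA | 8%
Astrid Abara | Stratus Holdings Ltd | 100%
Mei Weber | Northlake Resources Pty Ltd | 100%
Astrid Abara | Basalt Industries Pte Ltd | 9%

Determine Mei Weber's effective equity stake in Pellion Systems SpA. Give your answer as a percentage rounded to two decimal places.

71.75%

Mei reaches Pellion along 2 paths.
Via Marlow: 75% × 85% = 63.75%.
Direct stake: 8% = 8%.
Total: 63.75% + 8% = 71.75%.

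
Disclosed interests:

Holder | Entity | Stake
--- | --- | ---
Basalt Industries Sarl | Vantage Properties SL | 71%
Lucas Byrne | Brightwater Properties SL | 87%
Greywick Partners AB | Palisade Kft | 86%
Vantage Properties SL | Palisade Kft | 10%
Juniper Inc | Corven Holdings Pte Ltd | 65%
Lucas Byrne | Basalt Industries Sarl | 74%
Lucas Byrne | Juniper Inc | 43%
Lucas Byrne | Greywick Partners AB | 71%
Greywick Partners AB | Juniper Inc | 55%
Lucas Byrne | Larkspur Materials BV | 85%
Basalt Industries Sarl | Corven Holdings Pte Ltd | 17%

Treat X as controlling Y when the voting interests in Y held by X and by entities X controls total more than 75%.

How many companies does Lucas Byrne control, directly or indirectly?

2

Lucas holds 87% of Brightwater, so Lucas controls Brightwater.
Lucas holds 85% of Larkspur, so Lucas controls Larkspur.
No other company's threshold is met.
Lucas controls 2 companies.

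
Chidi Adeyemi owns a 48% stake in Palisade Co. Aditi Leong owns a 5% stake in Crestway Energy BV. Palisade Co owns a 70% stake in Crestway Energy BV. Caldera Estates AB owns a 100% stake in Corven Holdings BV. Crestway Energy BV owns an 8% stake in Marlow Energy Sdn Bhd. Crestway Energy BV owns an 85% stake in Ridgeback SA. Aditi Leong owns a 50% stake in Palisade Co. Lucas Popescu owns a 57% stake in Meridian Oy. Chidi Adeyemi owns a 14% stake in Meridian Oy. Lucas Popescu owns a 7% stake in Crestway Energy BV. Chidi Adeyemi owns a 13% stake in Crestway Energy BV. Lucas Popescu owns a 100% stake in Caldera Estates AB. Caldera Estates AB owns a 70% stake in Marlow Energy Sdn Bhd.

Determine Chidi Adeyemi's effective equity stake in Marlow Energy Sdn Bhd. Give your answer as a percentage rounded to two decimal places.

Chidi reaches Marlow along 2 paths.
Via Palisade → Crestway: 48% × 70% × 8% = 2.688%.
Via Crestway: 13% × 8% = 1.04%.
Total: 2.688% + 1.04% = 3.728%.
Rounded: 3.73%.

3.73%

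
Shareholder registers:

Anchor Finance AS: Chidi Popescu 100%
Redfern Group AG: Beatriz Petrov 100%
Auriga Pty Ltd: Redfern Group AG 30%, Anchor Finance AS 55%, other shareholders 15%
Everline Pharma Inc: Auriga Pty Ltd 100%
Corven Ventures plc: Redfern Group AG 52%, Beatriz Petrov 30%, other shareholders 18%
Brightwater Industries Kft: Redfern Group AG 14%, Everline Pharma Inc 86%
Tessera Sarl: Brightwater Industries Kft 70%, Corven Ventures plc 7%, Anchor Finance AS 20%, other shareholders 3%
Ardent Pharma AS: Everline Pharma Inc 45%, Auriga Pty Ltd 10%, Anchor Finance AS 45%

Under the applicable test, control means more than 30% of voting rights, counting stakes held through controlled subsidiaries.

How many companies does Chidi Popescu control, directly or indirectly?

6

Chidi holds 100% of Anchor, so Chidi controls Anchor.
Anchor holds 55% of Auriga, so Chidi controls Auriga.
Auriga holds 100% of Everline, so Chidi controls Everline.
Everline holds 86% of Brightwater, so Chidi controls Brightwater.
Brightwater and Anchor together hold 70% + 20% = 90% of Tessera, so Chidi controls Tessera.
Everline and Auriga and Anchor together hold 45% + 10% + 45% = 100% of Ardent, so Chidi controls Ardent.
No other company's threshold is met.
Chidi controls 6 companies.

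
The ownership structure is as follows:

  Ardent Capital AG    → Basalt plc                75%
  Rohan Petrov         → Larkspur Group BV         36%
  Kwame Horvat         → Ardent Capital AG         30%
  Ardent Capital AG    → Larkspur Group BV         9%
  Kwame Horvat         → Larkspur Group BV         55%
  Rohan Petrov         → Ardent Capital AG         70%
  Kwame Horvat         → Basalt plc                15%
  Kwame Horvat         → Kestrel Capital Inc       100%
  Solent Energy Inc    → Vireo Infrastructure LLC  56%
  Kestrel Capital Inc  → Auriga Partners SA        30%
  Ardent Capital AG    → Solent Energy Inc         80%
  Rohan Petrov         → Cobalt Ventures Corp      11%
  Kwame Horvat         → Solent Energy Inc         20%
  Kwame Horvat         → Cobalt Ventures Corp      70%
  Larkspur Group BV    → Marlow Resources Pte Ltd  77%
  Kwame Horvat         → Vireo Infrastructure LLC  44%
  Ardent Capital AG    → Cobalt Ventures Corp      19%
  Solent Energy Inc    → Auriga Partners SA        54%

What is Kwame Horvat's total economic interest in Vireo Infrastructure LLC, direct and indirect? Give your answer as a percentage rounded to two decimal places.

68.64%

Kwame reaches Vireo along 3 paths.
Direct stake: 44% = 44%.
Via Solent: 20% × 56% = 11.2%.
Via Ardent → Solent: 30% × 80% × 56% = 13.44%.
Total: 44% + 11.2% + 13.44% = 68.64%.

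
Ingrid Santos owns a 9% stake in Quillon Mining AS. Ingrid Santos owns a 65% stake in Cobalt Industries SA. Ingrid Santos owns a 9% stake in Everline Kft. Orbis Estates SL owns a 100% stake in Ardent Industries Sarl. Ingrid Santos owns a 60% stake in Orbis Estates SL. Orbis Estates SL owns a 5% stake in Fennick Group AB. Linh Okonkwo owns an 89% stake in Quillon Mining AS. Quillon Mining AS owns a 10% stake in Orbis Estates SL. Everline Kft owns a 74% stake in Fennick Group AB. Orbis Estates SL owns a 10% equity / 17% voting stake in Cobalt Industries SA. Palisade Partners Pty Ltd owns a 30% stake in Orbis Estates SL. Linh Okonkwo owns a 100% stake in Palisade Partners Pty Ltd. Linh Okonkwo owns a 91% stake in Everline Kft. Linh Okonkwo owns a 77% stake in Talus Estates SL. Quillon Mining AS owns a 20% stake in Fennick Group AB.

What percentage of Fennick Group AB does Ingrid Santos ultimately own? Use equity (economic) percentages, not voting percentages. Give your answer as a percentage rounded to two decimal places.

Ingrid reaches Fennick along 4 paths.
Via Quillon: 9% × 20% = 1.8%.
Via Everline: 9% × 74% = 6.66%.
Via Quillon → Orbis: 9% × 10% × 5% = 0.045%.
Via Orbis: 60% × 5% = 3%.
Total: 1.8% + 6.66% + 0.045% + 3% = 11.505%.
Rounded: 11.51%.

11.51%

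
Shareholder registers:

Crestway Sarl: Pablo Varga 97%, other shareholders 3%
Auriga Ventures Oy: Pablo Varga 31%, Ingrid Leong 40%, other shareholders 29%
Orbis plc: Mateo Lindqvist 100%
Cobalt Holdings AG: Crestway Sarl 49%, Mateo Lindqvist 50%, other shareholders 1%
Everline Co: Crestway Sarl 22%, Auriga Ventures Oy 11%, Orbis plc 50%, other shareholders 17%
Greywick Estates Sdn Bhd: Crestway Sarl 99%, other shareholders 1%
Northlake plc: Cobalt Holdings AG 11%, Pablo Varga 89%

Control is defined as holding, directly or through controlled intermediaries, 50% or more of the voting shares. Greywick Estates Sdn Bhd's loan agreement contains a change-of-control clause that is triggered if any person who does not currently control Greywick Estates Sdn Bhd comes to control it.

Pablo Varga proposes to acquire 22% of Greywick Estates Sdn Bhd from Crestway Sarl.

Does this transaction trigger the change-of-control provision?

No

The purchase adds only to Pablo's holdings (Crestway's stake shrinks), so Pablo is the only person who could newly come to control Greywick.
Pablo holds 97% of Crestway, so Pablo controls Crestway.
Crestway holds 99% of Greywick, so Pablo controls Greywick.
So Pablo already controls Greywick before the transaction.
After the purchase, Pablo holds 22% of Greywick directly, and Crestway's stake falls to 77%.
Pablo controlled Greywick already, so this is not a new person acquiring control; every other person's position is unchanged or reduced.
No new person acquires control, so the clause is not triggered.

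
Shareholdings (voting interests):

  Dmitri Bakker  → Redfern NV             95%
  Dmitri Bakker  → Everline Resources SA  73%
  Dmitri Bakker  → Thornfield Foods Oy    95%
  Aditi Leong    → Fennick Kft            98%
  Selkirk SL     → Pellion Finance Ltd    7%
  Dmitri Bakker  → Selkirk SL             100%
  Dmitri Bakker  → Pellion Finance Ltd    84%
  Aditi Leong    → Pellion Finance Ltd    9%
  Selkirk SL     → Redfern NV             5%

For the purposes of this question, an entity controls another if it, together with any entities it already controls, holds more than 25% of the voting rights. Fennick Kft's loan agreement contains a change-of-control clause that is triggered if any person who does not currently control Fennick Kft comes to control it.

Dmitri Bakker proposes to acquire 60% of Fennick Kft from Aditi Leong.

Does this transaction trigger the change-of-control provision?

Yes

The purchase adds only to Dmitri's holdings (Aditi's stake shrinks), so Dmitri is the only person who could newly come to control Fennick.
Dmitri holds 100% of Selkirk, so Dmitri controls Selkirk.
Dmitri holds 95% of Thornfield, so Dmitri controls Thornfield.
Dmitri holds 73% of Everline, so Dmitri controls Everline.
Dmitri and Selkirk together hold 95% + 5% = 100% of Redfern, so Dmitri controls Redfern.
Selkirk and Dmitri together hold 7% + 84% = 91% of Pellion, so Dmitri controls Pellion.
Neither Dmitri nor any entity Dmitri controls holds any voting interest in Fennick.
So before the transaction, Dmitri does not control Fennick.
After the purchase, Dmitri holds 60% of Fennick directly, and Aditi's stake falls to 38%.
Dmitri holds 60% of Fennick, so Dmitri controls Fennick.
Dmitri did not control Fennick before and does after, so the clause is triggered.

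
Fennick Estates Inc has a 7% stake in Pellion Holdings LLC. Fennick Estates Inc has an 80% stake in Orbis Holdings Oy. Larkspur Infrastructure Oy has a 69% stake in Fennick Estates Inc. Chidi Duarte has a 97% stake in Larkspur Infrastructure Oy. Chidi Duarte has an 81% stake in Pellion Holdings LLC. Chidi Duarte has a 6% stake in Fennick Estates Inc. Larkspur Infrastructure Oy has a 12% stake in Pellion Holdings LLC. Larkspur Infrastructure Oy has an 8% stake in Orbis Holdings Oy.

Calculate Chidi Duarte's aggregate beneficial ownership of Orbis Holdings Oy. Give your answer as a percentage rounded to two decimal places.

66.10%

Chidi reaches Orbis along 3 paths.
Via Larkspur → Fennick: 97% × 69% × 80% = 53.544%.
Via Fennick: 6% × 80% = 4.8%.
Via Larkspur: 97% × 8% = 7.76%.
Total: 53.544% + 4.8% + 7.76% = 66.104%.
Rounded: 66.10%.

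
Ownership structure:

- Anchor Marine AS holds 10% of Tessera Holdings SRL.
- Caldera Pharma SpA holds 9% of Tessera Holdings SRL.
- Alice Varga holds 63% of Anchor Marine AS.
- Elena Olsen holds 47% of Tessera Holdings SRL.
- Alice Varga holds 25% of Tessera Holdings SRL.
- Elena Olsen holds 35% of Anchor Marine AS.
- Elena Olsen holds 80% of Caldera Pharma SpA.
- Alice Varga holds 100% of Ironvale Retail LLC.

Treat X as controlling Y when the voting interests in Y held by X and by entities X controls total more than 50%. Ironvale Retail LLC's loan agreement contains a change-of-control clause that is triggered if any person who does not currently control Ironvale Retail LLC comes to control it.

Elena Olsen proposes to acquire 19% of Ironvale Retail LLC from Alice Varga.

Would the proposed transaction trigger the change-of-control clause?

No

The purchase adds only to Elena's holdings (Alice's stake shrinks), so Elena is the only person who could newly come to control Ironvale.
Elena holds 80% of Caldera, so Elena controls Caldera.
Elena and Caldera together hold 47% + 9% = 56% of Tessera, so Elena controls Tessera.
Neither Elena nor any entity Elena controls holds any voting interest in Ironvale.
So before the transaction, Elena does not control Ironvale.
After the purchase, Elena holds 19% of Ironvale directly, and Alice's stake falls to 81%.
After the transaction, Elena's side holds 19% of Ironvale, not > 50%, so Elena still does not control Ironvale.
No new person acquires control, so the clause is not triggered.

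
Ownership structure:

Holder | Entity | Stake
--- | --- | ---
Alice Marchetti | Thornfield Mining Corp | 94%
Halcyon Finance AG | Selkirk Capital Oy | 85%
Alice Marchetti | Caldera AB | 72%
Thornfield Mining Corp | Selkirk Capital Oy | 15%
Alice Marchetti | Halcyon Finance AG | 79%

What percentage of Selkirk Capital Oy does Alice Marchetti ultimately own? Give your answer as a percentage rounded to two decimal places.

81.25%

Alice reaches Selkirk along 2 paths.
Via Halcyon: 79% × 85% = 67.15%.
Via Thornfield: 94% × 15% = 14.1%.
Total: 67.15% + 14.1% = 81.25%.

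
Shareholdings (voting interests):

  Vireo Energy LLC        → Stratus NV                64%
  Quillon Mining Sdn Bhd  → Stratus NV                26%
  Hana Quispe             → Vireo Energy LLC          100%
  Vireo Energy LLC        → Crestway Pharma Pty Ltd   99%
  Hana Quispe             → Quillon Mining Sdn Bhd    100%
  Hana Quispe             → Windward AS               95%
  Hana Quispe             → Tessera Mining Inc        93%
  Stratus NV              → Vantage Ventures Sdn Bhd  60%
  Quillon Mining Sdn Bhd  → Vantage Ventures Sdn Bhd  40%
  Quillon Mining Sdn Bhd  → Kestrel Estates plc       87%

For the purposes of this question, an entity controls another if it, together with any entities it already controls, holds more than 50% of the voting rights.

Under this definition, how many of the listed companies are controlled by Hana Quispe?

Hana holds 100% of Quillon, so Hana controls Quillon.
Hana holds 100% of Vireo, so Hana controls Vireo.
Hana holds 95% of Windward, so Hana controls Windward.
Quillon holds 87% of Kestrel, so Hana controls Kestrel.
Vireo and Quillon together hold 64% + 26% = 90% of Stratus, so Hana controls Stratus.
Stratus and Quillon together hold 60% + 40% = 100% of Vantage, so Hana controls Vantage.
Vireo holds 99% of Crestway, so Hana controls Crestway.
Hana holds 93% of Tessera, so Hana controls Tessera.
Hana controls 8 companies.

8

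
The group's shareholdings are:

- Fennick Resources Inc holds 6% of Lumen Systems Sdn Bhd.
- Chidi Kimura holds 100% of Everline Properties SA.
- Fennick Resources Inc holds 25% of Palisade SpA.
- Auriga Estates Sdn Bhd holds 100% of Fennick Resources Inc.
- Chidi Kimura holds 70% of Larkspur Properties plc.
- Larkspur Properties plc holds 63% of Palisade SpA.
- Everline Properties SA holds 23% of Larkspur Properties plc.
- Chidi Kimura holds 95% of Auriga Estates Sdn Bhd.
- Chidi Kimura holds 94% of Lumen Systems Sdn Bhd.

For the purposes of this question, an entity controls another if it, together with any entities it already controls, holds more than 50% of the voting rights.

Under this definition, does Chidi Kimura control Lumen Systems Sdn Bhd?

Chidi holds 95% of Auriga, so Chidi controls Auriga.
Auriga holds 100% of Fennick, so Chidi controls Fennick.
Fennick and Chidi together hold 6% + 94% = 100% of Lumen, so Chidi controls Lumen.

Yes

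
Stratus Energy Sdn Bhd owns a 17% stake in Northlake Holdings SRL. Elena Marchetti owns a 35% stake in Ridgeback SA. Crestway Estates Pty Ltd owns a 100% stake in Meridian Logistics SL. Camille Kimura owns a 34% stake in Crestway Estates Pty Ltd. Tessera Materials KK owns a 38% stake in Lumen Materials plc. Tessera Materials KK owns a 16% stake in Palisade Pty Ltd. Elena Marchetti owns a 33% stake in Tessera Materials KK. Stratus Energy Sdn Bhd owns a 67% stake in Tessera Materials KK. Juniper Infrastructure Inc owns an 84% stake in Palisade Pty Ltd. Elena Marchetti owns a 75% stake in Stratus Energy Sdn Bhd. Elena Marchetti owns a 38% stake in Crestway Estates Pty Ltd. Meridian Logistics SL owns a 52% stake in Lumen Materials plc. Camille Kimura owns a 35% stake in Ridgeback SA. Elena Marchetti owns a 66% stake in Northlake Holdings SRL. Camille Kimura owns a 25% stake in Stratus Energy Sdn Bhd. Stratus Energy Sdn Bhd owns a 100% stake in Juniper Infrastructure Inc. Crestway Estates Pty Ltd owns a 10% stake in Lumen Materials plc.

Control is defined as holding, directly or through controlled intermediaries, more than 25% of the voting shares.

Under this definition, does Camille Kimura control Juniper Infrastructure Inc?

No

Camille holds 34% of Crestway, so Camille controls Crestway.
Camille holds 35% of Ridgeback, so Camille controls Ridgeback.
Crestway holds 100% of Meridian, so Camille controls Meridian.
Meridian and Crestway together hold 52% + 10% = 62% of Lumen, so Camille controls Lumen.
Neither Camille nor any entity Camille controls holds any voting interest in Juniper.
So Camille does not control Juniper.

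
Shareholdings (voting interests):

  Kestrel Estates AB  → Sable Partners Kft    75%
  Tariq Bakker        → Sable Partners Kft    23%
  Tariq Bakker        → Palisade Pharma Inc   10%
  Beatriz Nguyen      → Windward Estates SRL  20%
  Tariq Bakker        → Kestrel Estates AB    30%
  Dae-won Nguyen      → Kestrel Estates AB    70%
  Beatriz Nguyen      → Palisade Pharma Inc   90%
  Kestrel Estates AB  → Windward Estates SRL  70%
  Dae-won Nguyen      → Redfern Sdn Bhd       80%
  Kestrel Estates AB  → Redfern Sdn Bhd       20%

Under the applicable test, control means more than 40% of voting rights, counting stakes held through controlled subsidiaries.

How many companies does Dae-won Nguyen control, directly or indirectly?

4

Dae-won holds 70% of Kestrel, so Dae-won controls Kestrel.
Kestrel holds 70% of Windward, so Dae-won controls Windward.
Dae-won and Kestrel together hold 80% + 20% = 100% of Redfern, so Dae-won controls Redfern.
Kestrel holds 75% of Sable, so Dae-won controls Sable.
No other company's threshold is met.
Dae-won controls 4 companies.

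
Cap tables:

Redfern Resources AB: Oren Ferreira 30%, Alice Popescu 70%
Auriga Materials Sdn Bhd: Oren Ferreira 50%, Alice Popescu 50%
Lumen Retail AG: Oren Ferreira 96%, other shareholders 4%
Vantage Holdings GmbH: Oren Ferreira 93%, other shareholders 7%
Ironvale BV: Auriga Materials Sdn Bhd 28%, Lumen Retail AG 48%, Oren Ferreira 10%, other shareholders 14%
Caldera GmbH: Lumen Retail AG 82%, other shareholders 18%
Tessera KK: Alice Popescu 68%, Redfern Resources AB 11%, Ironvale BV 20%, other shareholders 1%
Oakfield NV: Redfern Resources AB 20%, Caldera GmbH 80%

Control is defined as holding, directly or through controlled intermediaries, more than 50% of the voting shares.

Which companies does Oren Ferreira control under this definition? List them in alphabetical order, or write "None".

Oren holds 96% of Lumen, so Oren controls Lumen.
Oren holds 93% of Vantage, so Oren controls Vantage.
Lumen and Oren together hold 48% + 10% = 58% of Ironvale, so Oren controls Ironvale.
Lumen holds 82% of Caldera, so Oren controls Caldera.
Caldera holds 80% of Oakfield, so Oren controls Oakfield.
No other company's threshold is met.

Caldera GmbH, Ironvale BV, Lumen Retail AG, Oakfield NV, Vantage Holdings GmbH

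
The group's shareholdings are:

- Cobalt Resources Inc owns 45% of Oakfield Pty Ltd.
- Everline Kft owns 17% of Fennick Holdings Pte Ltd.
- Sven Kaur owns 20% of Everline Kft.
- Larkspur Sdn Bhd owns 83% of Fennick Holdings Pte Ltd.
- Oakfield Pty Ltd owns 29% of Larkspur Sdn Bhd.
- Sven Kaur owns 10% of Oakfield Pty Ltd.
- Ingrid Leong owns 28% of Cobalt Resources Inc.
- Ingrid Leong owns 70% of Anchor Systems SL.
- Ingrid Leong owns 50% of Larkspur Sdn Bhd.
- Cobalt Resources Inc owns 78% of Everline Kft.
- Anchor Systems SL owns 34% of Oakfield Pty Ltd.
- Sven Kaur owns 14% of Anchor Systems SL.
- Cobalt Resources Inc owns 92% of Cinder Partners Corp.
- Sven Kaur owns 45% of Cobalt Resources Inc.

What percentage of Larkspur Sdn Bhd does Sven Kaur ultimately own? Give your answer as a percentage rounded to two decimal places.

10.15%

Sven reaches Larkspur along 3 paths.
Via Anchor → Oakfield: 14% × 34% × 29% = 1.3804%.
Via Cobalt → Oakfield: 45% × 45% × 29% = 5.8725%.
Via Oakfield: 10% × 29% = 2.9%.
Total: 1.3804% + 5.8725% + 2.9% = 10.1529%.
Rounded: 10.15%.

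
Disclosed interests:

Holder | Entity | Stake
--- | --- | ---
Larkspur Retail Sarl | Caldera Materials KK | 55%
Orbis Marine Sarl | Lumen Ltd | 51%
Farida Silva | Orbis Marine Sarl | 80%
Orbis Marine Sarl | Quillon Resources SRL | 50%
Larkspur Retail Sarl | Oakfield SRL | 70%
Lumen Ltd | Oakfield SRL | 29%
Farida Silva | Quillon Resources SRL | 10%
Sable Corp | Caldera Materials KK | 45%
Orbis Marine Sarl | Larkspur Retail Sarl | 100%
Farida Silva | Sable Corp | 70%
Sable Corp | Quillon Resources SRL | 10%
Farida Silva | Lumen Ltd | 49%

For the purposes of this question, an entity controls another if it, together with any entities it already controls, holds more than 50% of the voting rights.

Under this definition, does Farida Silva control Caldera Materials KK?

Farida holds 70% of Sable, so Farida controls Sable.
Farida holds 80% of Orbis, so Farida controls Orbis.
Orbis holds 100% of Larkspur, so Farida controls Larkspur.
Sable and Larkspur together hold 45% + 55% = 100% of Caldera, so Farida controls Caldera.

Yes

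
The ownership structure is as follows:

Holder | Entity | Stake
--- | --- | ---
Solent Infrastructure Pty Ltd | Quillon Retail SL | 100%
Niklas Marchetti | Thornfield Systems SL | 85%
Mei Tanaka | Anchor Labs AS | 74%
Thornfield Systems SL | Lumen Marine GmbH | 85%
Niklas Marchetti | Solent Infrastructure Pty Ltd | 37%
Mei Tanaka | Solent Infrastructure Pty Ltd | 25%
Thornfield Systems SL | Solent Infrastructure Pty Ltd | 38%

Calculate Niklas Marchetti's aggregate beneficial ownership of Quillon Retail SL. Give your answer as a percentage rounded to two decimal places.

69.30%

Niklas reaches Quillon along 2 paths.
Via Solent: 37% × 100% = 37%.
Via Thornfield → Solent: 85% × 38% × 100% = 32.3%.
Total: 37% + 32.3% = 69.3%.
Rounded: 69.30%.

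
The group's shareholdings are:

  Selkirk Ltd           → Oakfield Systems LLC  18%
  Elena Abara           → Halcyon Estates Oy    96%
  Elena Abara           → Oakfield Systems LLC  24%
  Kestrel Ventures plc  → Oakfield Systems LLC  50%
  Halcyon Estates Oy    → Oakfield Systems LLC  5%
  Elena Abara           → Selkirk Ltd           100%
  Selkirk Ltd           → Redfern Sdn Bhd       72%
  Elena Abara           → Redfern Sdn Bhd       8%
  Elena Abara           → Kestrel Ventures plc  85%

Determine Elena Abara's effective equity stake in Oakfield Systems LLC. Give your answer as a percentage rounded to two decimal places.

Elena reaches Oakfield along 4 paths.
Via Halcyon: 96% × 5% = 4.8%.
Via Kestrel: 85% × 50% = 42.5%.
Direct stake: 24% = 24%.
Via Selkirk: 100% × 18% = 18%.
Total: 4.8% + 42.5% + 24% + 18% = 89.3%.
Rounded: 89.30%.

89.30%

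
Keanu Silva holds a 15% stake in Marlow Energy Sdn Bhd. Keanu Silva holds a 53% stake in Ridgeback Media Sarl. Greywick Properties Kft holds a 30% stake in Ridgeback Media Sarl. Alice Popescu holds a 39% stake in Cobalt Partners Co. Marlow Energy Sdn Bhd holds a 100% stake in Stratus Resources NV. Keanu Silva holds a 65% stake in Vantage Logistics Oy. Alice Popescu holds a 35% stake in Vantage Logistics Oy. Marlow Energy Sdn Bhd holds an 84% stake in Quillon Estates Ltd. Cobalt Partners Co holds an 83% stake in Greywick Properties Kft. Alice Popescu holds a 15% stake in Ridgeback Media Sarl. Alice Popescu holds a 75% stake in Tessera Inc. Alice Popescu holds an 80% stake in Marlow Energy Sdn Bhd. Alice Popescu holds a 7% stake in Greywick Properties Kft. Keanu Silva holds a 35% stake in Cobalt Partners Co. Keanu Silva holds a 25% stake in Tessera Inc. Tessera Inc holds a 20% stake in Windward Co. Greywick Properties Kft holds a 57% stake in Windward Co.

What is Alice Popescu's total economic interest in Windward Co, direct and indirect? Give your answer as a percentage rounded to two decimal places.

37.44%

Alice reaches Windward along 3 paths.
Via Tessera: 75% × 20% = 15%.
Via Cobalt → Greywick: 39% × 83% × 57% = 18.4509%.
Via Greywick: 7% × 57% = 3.99%.
Total: 15% + 18.4509% + 3.99% = 37.4409%.
Rounded: 37.44%.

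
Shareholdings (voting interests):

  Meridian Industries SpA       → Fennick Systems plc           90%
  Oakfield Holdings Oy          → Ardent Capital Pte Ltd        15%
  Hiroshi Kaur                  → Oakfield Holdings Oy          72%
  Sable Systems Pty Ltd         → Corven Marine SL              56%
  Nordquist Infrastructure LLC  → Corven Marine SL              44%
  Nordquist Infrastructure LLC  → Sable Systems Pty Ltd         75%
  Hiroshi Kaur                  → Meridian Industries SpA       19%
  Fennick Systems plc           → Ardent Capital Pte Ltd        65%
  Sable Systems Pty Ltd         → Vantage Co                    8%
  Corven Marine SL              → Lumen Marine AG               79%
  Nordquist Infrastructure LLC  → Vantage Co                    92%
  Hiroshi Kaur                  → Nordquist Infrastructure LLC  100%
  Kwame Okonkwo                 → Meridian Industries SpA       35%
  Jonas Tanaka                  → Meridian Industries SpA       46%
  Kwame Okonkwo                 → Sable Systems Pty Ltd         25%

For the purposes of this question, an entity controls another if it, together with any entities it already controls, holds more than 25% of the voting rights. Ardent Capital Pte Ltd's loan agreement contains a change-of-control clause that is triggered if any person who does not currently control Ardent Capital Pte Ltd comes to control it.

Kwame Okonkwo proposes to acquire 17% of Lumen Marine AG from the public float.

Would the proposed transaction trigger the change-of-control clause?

The purchase changes only Kwame's holdings, so Kwame is the only person who could newly come to control Ardent.
Kwame holds 35% of Meridian, so Kwame controls Meridian.
Meridian holds 90% of Fennick, so Kwame controls Fennick.
Fennick holds 65% of Ardent, so Kwame controls Ardent.
So Kwame already controls Ardent before the transaction.
After the purchase, Kwame holds 17% of Lumen directly.
Kwame controlled Ardent already, so this is not a new person acquiring control; every other person's position is unchanged or reduced.
No new person acquires control, so the clause is not triggered.

No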